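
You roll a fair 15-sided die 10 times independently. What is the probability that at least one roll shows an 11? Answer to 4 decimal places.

P(no roll shows an 11) = (14/15)^10 ≈ 0.5016.
P(at least one) = 1 − 0.5016 = 0.4984.

0.4984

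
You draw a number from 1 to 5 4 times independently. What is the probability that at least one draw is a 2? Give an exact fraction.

P(no draw is a 2) = (4/5)^4 = 256/625.
P(at least one) = 1 − 256/625 = 369/625.

369/625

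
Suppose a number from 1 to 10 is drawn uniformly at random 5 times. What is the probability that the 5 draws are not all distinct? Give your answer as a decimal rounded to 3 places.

P(all 5 different) = 10/10 · 9/10 · ··· · 6/10 ≈ 0.302.
P(at least two equal) = 1 − 0.302 = 0.698.

0.698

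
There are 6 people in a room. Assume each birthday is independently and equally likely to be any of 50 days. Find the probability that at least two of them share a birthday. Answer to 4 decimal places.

It's easier to compute the probability that all 6 are distinct.
P(all distinct) = 50/50 · 49/50 · ··· · 45/50 ≈ 0.7322.
So the probability of at least one match is 1 − 0.7322 = 0.2678.

0.2678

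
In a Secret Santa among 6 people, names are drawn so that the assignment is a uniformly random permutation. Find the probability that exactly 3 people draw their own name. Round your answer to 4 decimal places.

0.0556

Choose which 3 of the 6 are fixed: C(6,3) = 20 ways.
The remaining 3 must have no fixed point: D(3) = 2.
P = 20·2/720 = 1/18 ≈ 0.0556.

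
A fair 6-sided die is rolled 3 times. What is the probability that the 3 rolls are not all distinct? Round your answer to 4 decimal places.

P(all 3 different) = 6/6 · 5/6 · ··· · 4/6 ≈ 0.5556.
P(at least two equal) = 1 − 0.5556 = 0.4444.

0.4444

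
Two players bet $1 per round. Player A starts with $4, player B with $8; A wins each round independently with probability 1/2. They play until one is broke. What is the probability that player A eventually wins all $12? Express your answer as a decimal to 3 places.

0.333

With a fair step, P(i) = ½P(i−1) + ½P(i+1) with P(0)=0, P(12)=1 has the linear solution P(i) = i/12.
P(4) = 4/12 = 1/3 ≈ 0.333.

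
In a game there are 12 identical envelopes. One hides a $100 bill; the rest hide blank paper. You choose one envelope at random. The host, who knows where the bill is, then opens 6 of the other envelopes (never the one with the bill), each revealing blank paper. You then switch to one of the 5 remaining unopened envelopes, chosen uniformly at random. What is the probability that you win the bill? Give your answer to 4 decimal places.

Your original envelope holds the bill with probability 1/12, so the other 11 collectively hold it with probability 11/12.
The host can always find 6 empty envelopes to open, so the reveals don't change that 11/12; it is now spread over the 5 remaining unopened envelopes.
P(win by switching) = (11/12) · (1/5) = 11/60 ≈ 0.1833.

0.1833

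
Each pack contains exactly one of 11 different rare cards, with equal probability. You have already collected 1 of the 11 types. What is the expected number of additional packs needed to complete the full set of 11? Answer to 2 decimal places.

Starting from 1 distinct type, each trial gives a new one with probability (11−i)/11 when i types are held, so the wait for the next new type is 11/(11−i).
E = 11/10 + 11/9 + 11/8 + 11/7 + 11/6 + 11/5 + 11/4 + 11/3 + 11/2 + 11/1 = 81191/2520 ≈ 32.22.

32.22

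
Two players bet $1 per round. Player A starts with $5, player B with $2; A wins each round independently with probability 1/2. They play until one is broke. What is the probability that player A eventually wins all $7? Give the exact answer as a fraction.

With a fair step, P(i) = ½P(i−1) + ½P(i+1) with P(0)=0, P(7)=1 has the linear solution P(i) = i/7.
P(5) = 5/7.

5/7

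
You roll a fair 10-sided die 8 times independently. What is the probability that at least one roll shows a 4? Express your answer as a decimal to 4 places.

P(no roll shows a 4) = (9/10)^8 ≈ 0.4305.
P(at least one) = 1 − 0.4305 = 0.5695.

0.5695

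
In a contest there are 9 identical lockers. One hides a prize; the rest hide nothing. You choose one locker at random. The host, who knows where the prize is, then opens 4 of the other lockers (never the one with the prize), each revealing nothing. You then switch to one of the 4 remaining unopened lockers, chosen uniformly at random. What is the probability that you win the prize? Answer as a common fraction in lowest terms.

2/9

Your original locker holds the prize with probability 1/9, so the other 8 collectively hold it with probability 8/9.
The host can always find 4 empty lockers to open, so the reveals don't change that 8/9; it is now spread over the 4 remaining unopened lockers.
P(win by switching) = (8/9) · (1/4) = 2/9.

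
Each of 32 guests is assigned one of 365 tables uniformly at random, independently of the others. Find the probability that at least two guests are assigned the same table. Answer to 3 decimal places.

0.753

It's easier to compute the probability that all 32 are distinct.
P(all distinct) = 365/365 · 364/365 · ··· · 334/365 ≈ 0.247.
So the probability of at least one match is 1 − 0.247 = 0.753.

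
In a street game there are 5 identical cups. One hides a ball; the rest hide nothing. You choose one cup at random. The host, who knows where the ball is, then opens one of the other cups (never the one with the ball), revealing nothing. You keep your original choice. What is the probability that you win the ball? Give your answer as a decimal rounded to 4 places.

The host can always open an empty cup regardless of your choice, so this gives no information about your original cup.
P(win by staying) = 1/5 ≈ 0.2000.

0.2000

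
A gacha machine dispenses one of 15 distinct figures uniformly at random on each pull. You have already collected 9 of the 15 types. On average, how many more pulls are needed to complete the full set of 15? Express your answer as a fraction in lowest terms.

147/4

Starting from 9 distinct types, each trial gives a new one with probability (15−i)/15 when i types are held, so the wait for the next new type is 15/(15−i).
E = 15/6 + 15/5 + 15/4 + 15/3 + 15/2 + 15/1 = 147/4.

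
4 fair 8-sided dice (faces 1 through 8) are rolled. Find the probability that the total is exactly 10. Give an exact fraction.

There are 8^4 = 4096 equally likely outcomes.
The number of ordered 4-tuples from {1,…,8} summing to 10 is 84.
P(sum = 10) = 84/4096 = 21/1024.

21/1024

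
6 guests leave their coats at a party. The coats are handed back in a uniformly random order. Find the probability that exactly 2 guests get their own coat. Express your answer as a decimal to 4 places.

0.1875

Choose which 2 of the 6 are fixed: C(6,2) = 15 ways.
The remaining 4 must have no fixed point: D(4) = 9.
P = 15·9/720 = 3/16 ≈ 0.1875.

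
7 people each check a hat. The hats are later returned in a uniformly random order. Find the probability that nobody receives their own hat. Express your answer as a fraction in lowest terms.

This is the derangement probability: permutations of 7 with no fixed point.
D(7) = 7! · (1 − 1/1! + 1/2! − ··· + (−1)^7/7!) = 1854.
P = 1854/5040 = 103/280.

103/280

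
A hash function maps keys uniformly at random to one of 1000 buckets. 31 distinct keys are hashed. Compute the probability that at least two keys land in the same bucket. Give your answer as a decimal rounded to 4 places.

0.3749

It's easier to compute the probability that all 31 are distinct.
P(all distinct) = 1000/1000 · 999/1000 · ··· · 970/1000 ≈ 0.6251.
So the probability of at least one match is 1 − 0.6251 = 0.3749.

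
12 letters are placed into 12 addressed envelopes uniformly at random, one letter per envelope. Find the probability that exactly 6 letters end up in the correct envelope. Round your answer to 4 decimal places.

Choose which 6 of the 12 are fixed: C(12,6) = 924 ways.
The remaining 6 must have no fixed point: D(6) = 265.
P = 924·265/479001600 = 53/103680 ≈ 0.0005.

0.0005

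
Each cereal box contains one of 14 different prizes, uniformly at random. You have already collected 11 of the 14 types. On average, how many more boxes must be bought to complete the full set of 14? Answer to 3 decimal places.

25.667

Starting from 11 distinct types, each trial gives a new one with probability (14−i)/14 when i types are held, so the wait for the next new type is 14/(14−i).
E = 14/3 + 14/2 + 14/1 = 77/3 ≈ 25.667.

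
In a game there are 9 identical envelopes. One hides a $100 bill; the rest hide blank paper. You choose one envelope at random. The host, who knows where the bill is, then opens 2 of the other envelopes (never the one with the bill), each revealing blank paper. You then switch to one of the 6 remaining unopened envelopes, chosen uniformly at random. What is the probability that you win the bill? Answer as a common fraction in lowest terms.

4/27

Your original envelope holds the bill with probability 1/9, so the other 8 collectively hold it with probability 8/9.
The host can always find 2 empty envelopes to open, so the reveals don't change that 8/9; it is now spread over the 6 remaining unopened envelopes.
P(win by switching) = (8/9) · (1/6) = 4/27.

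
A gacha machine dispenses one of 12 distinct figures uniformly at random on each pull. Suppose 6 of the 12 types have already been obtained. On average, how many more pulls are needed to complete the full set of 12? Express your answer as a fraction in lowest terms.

147/5

Starting from 6 distinct types, each trial gives a new one with probability (12−i)/12 when i types are held, so the wait for the next new type is 12/(12−i).
E = 12/6 + 12/5 + 12/4 + 12/3 + 12/2 + 12/1 = 147/5.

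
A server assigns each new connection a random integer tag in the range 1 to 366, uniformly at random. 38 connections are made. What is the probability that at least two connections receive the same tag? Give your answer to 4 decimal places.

It's easier to compute the probability that all 38 are distinct.
P(all distinct) = 366/366 · 365/366 · ··· · 329/366 ≈ 0.1367.
So the probability of at least one match is 1 − 0.1367 = 0.8633.

0.8633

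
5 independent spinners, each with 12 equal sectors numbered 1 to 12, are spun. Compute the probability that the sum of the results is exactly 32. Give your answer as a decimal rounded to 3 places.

0.050

There are 12^5 = 248832 equally likely outcomes.
The number of ordered 5-tuples from {1,…,12} summing to 32 is 12435.
P(sum = 32) = 12435/248832 = 4145/82944 ≈ 0.050.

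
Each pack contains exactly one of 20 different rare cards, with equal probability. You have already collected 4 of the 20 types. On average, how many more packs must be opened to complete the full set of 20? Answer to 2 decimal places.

Starting from 4 distinct types, each trial gives a new one with probability (20−i)/20 when i types are held, so the wait for the next new type is 20/(20−i).
E = 20/16 + 20/15 + 20/14 + 20/13 + 20/12 + 20/11 + 20/10 + 20/9 + 20/8 + 20/7 + 20/6 + 20/5 + 20/4 + 20/3 + 20/2 + 20/1 = 2436559/36036 ≈ 67.61.

67.61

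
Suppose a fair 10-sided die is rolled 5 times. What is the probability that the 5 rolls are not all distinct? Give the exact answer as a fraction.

436/625

P(all 5 different) = 10/10 · 9/10 · ··· · 6/10 = 189/625.
P(at least two equal) = 1 − 189/625 = 436/625.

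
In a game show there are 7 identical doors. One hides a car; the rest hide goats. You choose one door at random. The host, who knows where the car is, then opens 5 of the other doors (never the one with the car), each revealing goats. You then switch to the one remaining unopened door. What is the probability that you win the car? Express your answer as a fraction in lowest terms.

Your original door holds the car with probability 1/7, so the other 6 collectively hold it with probability 6/7.
The host can always find 5 empty doors to open, so the reveals don't change that 6/7; it is now spread over the 1 remaining unopened door.
P(win by switching) = (6/7) · (1/1) = 6/7.

6/7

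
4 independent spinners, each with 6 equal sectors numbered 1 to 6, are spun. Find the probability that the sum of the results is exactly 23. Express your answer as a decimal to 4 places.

0.0031

There are 6^4 = 1296 equally likely outcomes.
The number of ordered 4-tuples from {1,…,6} summing to 23 is 4.
P(sum = 23) = 4/1296 = 1/324 ≈ 0.0031.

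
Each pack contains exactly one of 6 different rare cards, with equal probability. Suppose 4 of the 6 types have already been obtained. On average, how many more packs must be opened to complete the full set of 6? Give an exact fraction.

9

Starting from 4 distinct types, each trial gives a new one with probability (6−i)/6 when i types are held, so the wait for the next new type is 6/(6−i).
E = 6/2 + 6/1 = 9.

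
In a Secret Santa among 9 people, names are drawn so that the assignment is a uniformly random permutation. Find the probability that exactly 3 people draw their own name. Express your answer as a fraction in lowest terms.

53/864

Choose which 3 of the 9 are fixed: C(9,3) = 84 ways.
The remaining 6 must have no fixed point: D(6) = 265.
P = 84·265/362880 = 53/864.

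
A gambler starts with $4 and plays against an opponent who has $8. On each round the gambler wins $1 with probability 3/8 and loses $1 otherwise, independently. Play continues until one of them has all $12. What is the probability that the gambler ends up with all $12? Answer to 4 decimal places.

0.0147

Let r = q/p = (5/8)/(3/8) = 5/3. The recurrence P(i) = p·P(i+1) + q·P(i−1) with P(0)=0, P(12)=1 gives P(i) = (1 − r^i)/(1 − r^12).
P(4) = (1 − (5/3)^4) / (1 − (5/3)^12) = 6561/447811 ≈ 0.0147.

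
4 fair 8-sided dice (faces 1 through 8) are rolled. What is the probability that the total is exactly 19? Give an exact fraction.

There are 8^4 = 4096 equally likely outcomes.
The number of ordered 4-tuples from {1,…,8} summing to 19 is 336.
P(sum = 19) = 336/4096 = 21/256.

21/256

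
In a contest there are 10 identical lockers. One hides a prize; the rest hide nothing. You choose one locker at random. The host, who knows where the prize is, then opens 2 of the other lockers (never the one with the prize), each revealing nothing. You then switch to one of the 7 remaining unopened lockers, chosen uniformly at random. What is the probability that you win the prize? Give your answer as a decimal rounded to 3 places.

Your original locker holds the prize with probability 1/10, so the other 9 collectively hold it with probability 9/10.
The host can always find 2 empty lockers to open, so the reveals don't change that 9/10; it is now spread over the 7 remaining unopened lockers.
P(win by switching) = (9/10) · (1/7) = 9/70 ≈ 0.129.

0.129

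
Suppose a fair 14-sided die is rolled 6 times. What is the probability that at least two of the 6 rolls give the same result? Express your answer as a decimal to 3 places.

P(all 6 different) = 14/14 · 13/14 · ··· · 9/14 ≈ 0.287.
P(at least two equal) = 1 − 0.287 = 0.713.

0.713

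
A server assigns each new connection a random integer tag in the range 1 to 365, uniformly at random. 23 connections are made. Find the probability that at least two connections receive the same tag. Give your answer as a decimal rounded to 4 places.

0.5073

It's easier to compute the probability that all 23 are distinct.
P(all distinct) = 365/365 · 364/365 · ··· · 343/365 ≈ 0.4927.
So the probability of at least one match is 1 − 0.4927 = 0.5073.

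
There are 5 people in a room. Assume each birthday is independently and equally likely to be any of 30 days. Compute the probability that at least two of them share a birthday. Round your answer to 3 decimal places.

It's easier to compute the probability that all 5 are distinct.
P(all distinct) = 30/30 · 29/30 · ··· · 26/30 ≈ 0.704.
So the probability of at least one match is 1 − 0.704 = 0.296.

0.296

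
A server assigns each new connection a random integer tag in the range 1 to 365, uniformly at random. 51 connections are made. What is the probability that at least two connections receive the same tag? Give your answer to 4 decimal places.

It's easier to compute the probability that all 51 are distinct.
P(all distinct) = 365/365 · 364/365 · ··· · 315/365 ≈ 0.0256.
So the probability of at least one match is 1 − 0.0256 = 0.9744.

0.9744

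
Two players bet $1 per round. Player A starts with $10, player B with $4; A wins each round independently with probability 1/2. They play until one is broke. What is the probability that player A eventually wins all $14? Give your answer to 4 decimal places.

With a fair step, P(i) = ½P(i−1) + ½P(i+1) with P(0)=0, P(14)=1 has the linear solution P(i) = i/14.
P(10) = 10/14 = 5/7 ≈ 0.7143.

0.7143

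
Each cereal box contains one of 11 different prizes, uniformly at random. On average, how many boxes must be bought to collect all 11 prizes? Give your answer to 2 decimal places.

33.22

After i distinct types are collected, each trial gives a new one with probability (11−i)/11, so the expected wait for the next new type is 11/(11−i).
E = 11/11 + 11/10 + 11/9 + 11/8 + 11/7 + 11/6 + 11/5 + 11/4 + 11/3 + 11/2 + 11/1 = 83711/2520 ≈ 33.22.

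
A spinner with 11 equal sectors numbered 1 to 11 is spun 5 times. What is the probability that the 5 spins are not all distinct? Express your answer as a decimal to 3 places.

P(all 5 different) = 11/11 · 10/11 · ··· · 7/11 ≈ 0.344.
P(at least two equal) = 1 − 0.344 = 0.656.

0.656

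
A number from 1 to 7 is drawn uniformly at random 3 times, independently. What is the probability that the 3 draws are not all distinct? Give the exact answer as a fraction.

19/49

P(all 3 different) = 7/7 · 6/7 · ··· · 5/7 = 30/49.
P(at least two equal) = 1 − 30/49 = 19/49.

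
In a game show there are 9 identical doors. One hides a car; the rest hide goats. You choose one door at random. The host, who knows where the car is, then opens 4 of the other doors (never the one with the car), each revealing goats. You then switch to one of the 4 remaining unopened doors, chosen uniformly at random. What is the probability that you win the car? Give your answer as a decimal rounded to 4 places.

Your original door holds the car with probability 1/9, so the other 8 collectively hold it with probability 8/9.
The host can always find 4 empty doors to open, so the reveals don't change that 8/9; it is now spread over the 4 remaining unopened doors.
P(win by switching) = (8/9) · (1/4) = 2/9 ≈ 0.2222.

0.2222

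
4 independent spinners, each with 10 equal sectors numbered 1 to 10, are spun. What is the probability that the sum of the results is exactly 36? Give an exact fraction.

7/2000

There are 10^4 = 10000 equally likely outcomes.
The number of ordered 4-tuples from {1,…,10} summing to 36 is 35.
P(sum = 36) = 35/10000 = 7/2000.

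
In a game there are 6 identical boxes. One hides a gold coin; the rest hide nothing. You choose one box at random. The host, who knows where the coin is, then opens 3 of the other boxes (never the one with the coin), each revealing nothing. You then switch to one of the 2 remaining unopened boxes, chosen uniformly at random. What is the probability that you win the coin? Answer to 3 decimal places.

Your original box holds the coin with probability 1/6, so the other 5 collectively hold it with probability 5/6.
The host can always find 3 empty boxes to open, so the reveals don't change that 5/6; it is now spread over the 2 remaining unopened boxes.
P(win by switching) = (5/6) · (1/2) = 5/12 ≈ 0.417.

0.417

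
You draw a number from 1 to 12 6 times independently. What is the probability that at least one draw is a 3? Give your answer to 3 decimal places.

P(no draw is a 3) = (11/12)^6 ≈ 0.593.
P(at least one) = 1 − 0.593 = 0.407.

0.407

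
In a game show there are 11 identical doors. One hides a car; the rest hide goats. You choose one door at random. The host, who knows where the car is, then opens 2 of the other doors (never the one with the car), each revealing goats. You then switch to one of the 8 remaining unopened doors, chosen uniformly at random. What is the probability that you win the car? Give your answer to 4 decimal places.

Your original door holds the car with probability 1/11, so the other 10 collectively hold it with probability 10/11.
The host can always find 2 empty doors to open, so the reveals don't change that 10/11; it is now spread over the 8 remaining unopened doors.
P(win by switching) = (10/11) · (1/8) = 5/44 ≈ 0.1136.

0.1136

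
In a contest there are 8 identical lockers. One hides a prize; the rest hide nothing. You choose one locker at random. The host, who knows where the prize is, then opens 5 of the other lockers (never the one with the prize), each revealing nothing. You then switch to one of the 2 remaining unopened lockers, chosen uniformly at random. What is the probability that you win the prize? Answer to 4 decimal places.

0.4375

Your original locker holds the prize with probability 1/8, so the other 7 collectively hold it with probability 7/8.
The host can always find 5 empty lockers to open, so the reveals don't change that 7/8; it is now spread over the 2 remaining unopened lockers.
P(win by switching) = (7/8) · (1/2) = 7/16 ≈ 0.4375.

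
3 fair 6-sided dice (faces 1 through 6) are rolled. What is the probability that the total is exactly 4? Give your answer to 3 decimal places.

There are 6^3 = 216 equally likely outcomes.
The number of ordered 3-tuples from {1,…,6} summing to 4 is 3.
P(sum = 4) = 3/216 = 1/72 ≈ 0.014.

0.014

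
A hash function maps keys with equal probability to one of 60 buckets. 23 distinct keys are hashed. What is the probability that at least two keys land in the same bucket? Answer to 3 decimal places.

It's easier to compute the probability that all 23 are distinct.
P(all distinct) = 60/60 · 59/60 · ··· · 38/60 ≈ 0.008.
So the probability of at least one match is 1 − 0.008 = 0.992.

0.992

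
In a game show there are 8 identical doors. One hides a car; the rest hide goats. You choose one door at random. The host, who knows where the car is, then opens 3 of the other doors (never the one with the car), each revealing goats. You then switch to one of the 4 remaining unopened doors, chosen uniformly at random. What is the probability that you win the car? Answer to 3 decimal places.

Your original door holds the car with probability 1/8, so the other 7 collectively hold it with probability 7/8.
The host can always find 3 empty doors to open, so the reveals don't change that 7/8; it is now spread over the 4 remaining unopened doors.
P(win by switching) = (7/8) · (1/4) = 7/32 ≈ 0.219.

0.219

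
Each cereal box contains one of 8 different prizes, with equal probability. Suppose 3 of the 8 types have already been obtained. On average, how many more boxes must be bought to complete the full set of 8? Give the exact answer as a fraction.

274/15

Starting from 3 distinct types, each trial gives a new one with probability (8−i)/8 when i types are held, so the wait for the next new type is 8/(8−i).
E = 8/5 + 8/4 + 8/3 + 8/2 + 8/1 = 274/15.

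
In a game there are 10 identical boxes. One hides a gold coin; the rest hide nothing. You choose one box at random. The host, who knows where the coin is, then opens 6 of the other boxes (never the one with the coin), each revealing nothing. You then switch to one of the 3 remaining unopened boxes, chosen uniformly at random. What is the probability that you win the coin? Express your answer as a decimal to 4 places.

Your original box holds the coin with probability 1/10, so the other 9 collectively hold it with probability 9/10.
The host can always find 6 empty boxes to open, so the reveals don't change that 9/10; it is now spread over the 3 remaining unopened boxes.
P(win by switching) = (9/10) · (1/3) = 3/10 ≈ 0.3000.

0.3000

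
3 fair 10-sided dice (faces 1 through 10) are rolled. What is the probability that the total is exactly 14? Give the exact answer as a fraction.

69/1000

There are 10^3 = 1000 equally likely outcomes.
The number of ordered 3-tuples from {1,…,10} summing to 14 is 69.
P(sum = 14) = 69/1000.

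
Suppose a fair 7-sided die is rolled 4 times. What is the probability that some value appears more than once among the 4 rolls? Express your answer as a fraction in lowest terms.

P(all 4 different) = 7/7 · 6/7 · ··· · 4/7 = 120/343.
P(at least two equal) = 1 − 120/343 = 223/343.

223/343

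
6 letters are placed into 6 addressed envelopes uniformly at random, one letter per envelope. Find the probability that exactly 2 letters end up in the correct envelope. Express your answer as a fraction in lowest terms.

3/16

Choose which 2 of the 6 are fixed: C(6,2) = 15 ways.
The remaining 4 must have no fixed point: D(4) = 9.
P = 15·9/720 = 3/16.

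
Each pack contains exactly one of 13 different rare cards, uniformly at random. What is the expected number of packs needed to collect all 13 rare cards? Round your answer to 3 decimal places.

After i distinct types are collected, each trial gives a new one with probability (13−i)/13, so the expected wait for the next new type is 13/(13−i).
E = 13/13 + 13/12 + 13/11 + 13/10 + 13/9 + 13/8 + 13/7 + 13/6 + 13/5 + 13/4 + 13/3 + 13/2 + 13/1 = 1145993/27720 ≈ 41.342.

41.342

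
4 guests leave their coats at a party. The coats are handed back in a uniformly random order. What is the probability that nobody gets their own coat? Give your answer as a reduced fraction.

3/8

This is the derangement probability: permutations of 4 with no fixed point.
D(4) = 4! · (1 − 1/1! + 1/2! − ··· + (−1)^4/4!) = 9.
P = 9/24 = 3/8.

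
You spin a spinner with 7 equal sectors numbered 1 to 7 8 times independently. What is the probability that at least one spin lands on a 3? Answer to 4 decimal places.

0.7086

P(no spin lands on a 3) = (6/7)^8 ≈ 0.2914.
P(at least one) = 1 − 0.2914 = 0.7086.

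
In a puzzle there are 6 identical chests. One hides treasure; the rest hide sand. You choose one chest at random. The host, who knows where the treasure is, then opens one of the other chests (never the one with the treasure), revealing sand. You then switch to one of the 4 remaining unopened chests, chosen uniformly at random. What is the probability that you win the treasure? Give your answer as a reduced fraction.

5/24

Your original chest holds the treasure with probability 1/6, so the other 5 collectively hold it with probability 5/6.
The host can always find an empty chest to open, so this doesn't change that 5/6; it is now spread over the 4 remaining unopened chests.
P(win by switching) = (5/6) · (1/4) = 5/24.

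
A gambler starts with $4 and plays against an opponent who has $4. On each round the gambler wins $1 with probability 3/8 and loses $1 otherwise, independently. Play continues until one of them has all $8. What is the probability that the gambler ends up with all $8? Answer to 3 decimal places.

Let r = q/p = (5/8)/(3/8) = 5/3. The recurrence P(i) = p·P(i+1) + q·P(i−1) with P(0)=0, P(8)=1 gives P(i) = (1 − r^i)/(1 − r^8).
P(4) = (1 − (5/3)^4) / (1 − (5/3)^8) = 81/706 ≈ 0.115.

0.115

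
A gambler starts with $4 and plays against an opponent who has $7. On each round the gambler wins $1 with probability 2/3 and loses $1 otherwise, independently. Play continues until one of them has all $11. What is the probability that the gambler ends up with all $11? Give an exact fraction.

1920/2047

Let r = q/p = (1/3)/(2/3) = 1/2. The recurrence P(i) = p·P(i+1) + q·P(i−1) with P(0)=0, P(11)=1 gives P(i) = (1 − r^i)/(1 − r^11).
P(4) = (1 − (1/2)^4) / (1 − (1/2)^11) = 1920/2047.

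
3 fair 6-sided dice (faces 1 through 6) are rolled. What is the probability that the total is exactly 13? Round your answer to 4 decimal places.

There are 6^3 = 216 equally likely outcomes.
The number of ordered 3-tuples from {1,…,6} summing to 13 is 21.
P(sum = 13) = 21/216 = 7/72 ≈ 0.0972.

0.0972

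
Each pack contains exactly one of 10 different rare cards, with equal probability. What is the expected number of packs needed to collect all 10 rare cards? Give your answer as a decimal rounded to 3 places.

After i distinct types are collected, each trial gives a new one with probability (10−i)/10, so the expected wait for the next new type is 10/(10−i).
E = 10/10 + 10/9 + 10/8 + 10/7 + 10/6 + 10/5 + 10/4 + 10/3 + 10/2 + 10/1 = 7381/252 ≈ 29.290.

29.290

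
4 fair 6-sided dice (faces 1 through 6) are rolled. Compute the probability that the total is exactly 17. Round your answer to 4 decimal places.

There are 6^4 = 1296 equally likely outcomes.
The number of ordered 4-tuples from {1,…,6} summing to 17 is 104.
P(sum = 17) = 104/1296 = 13/162 ≈ 0.0802.

0.0802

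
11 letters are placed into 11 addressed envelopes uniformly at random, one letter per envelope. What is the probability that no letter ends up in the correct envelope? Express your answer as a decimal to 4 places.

0.3679

This is the derangement probability: permutations of 11 with no fixed point.
D(11) = 11! · (1 − 1/1! + 1/2! − ··· + (−1)^11/11!) = 14684570.
P = 14684570/39916800 = 1468457/3991680 ≈ 0.3679.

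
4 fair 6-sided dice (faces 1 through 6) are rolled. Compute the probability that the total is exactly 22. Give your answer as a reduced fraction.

There are 6^4 = 1296 equally likely outcomes.
The number of ordered 4-tuples from {1,…,6} summing to 22 is 10.
P(sum = 22) = 10/1296 = 5/648.

5/648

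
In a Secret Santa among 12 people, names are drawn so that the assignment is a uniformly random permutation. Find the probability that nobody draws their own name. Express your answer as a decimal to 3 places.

0.368

This is the derangement probability: permutations of 12 with no fixed point.
D(12) = 12! · (1 − 1/1! + 1/2! − ··· + (−1)^12/12!) = 176214841.
P = 176214841/479001600 = 16019531/43545600 ≈ 0.368.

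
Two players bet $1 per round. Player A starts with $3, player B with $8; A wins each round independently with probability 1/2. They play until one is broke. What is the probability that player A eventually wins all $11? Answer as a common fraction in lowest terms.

With a fair step, P(i) = ½P(i−1) + ½P(i+1) with P(0)=0, P(11)=1 has the linear solution P(i) = i/11.
P(3) = 3/11.

3/11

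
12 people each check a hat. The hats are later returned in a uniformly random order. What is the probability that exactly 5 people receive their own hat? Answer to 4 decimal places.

Choose which 5 of the 12 are fixed: C(12,5) = 792 ways.
The remaining 7 must have no fixed point: D(7) = 1854.
P = 792·1854/479001600 = 103/33600 ≈ 0.0031.

0.0031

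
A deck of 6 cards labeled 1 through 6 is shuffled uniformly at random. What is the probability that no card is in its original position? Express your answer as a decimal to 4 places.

0.3681

This is the derangement probability: permutations of 6 with no fixed point.
D(6) = 6! · (1 − 1/1! + 1/2! − ··· + (−1)^6/6!) = 265.
P = 265/720 = 53/144 ≈ 0.3681.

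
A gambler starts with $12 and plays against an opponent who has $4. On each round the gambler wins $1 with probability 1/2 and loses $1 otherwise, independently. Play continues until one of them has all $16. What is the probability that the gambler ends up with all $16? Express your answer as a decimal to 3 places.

0.750

With a fair step, P(i) = ½P(i−1) + ½P(i+1) with P(0)=0, P(16)=1 has the linear solution P(i) = i/16.
P(12) = 12/16 = 3/4 ≈ 0.750.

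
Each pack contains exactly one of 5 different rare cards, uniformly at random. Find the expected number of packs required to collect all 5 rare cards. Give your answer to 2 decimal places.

After i distinct types are collected, each trial gives a new one with probability (5−i)/5, so the expected wait for the next new type is 5/(5−i).
E = 5/5 + 5/4 + 5/3 + 5/2 + 5/1 = 137/12 ≈ 11.42.

11.42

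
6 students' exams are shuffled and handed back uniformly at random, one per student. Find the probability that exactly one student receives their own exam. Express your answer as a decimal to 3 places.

0.367

Choose which one is fixed: C(6,1) = 6 ways.
The remaining 5 must have no fixed point: D(5) = 44.
P = 6·44/720 = 11/30 ≈ 0.367.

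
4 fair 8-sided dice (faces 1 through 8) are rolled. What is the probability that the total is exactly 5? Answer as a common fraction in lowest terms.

There are 8^4 = 4096 equally likely outcomes.
The number of ordered 4-tuples from {1,…,8} summing to 5 is 4.
P(sum = 5) = 4/4096 = 1/1024.

1/1024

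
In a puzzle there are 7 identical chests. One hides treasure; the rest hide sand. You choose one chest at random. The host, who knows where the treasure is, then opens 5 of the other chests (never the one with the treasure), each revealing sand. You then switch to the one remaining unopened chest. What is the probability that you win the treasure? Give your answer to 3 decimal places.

Your original chest holds the treasure with probability 1/7, so the other 6 collectively hold it with probability 6/7.
The host can always find 5 empty chests to open, so the reveals don't change that 6/7; it is now spread over the 1 remaining unopened chest.
P(win by switching) = (6/7) · (1/1) = 6/7 ≈ 0.857.

0.857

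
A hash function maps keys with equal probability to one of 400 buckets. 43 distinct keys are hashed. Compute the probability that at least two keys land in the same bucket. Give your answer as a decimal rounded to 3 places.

It's easier to compute the probability that all 43 are distinct.
P(all distinct) = 400/400 · 399/400 · ··· · 358/400 ≈ 0.096.
So the probability of at least one match is 1 − 0.096 = 0.904.

0.904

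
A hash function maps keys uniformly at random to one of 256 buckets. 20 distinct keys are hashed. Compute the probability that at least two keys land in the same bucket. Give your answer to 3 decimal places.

It's easier to compute the probability that all 20 are distinct.
P(all distinct) = 256/256 · 255/256 · ··· · 237/256 ≈ 0.467.
So the probability of at least one match is 1 − 0.467 = 0.533.

0.533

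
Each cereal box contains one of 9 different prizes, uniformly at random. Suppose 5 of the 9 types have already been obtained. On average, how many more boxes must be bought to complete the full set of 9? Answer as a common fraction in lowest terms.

75/4

Starting from 5 distinct types, each trial gives a new one with probability (9−i)/9 when i types are held, so the wait for the next new type is 9/(9−i).
E = 9/4 + 9/3 + 9/2 + 9/1 = 75/4.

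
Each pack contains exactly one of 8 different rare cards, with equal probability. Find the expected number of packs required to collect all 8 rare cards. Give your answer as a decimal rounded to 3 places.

After i distinct types are collected, each trial gives a new one with probability (8−i)/8, so the expected wait for the next new type is 8/(8−i).
E = 8/8 + 8/7 + 8/6 + 8/5 + 8/4 + 8/3 + 8/2 + 8/1 = 761/35 ≈ 21.743.

21.743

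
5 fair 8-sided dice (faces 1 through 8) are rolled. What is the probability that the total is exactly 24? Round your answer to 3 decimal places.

There are 8^5 = 32768 equally likely outcomes.
The number of ordered 5-tuples from {1,…,8} summing to 24 is 2380.
P(sum = 24) = 2380/32768 = 595/8192 ≈ 0.073.

0.073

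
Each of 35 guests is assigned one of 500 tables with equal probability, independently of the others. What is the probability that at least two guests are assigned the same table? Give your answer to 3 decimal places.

It's easier to compute the probability that all 35 are distinct.
P(all distinct) = 500/500 · 499/500 · ··· · 466/500 ≈ 0.296.
So the probability of at least one match is 1 − 0.296 = 0.704.

0.704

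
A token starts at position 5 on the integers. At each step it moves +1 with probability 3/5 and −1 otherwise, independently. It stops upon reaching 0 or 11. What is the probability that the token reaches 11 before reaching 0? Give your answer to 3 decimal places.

0.878

Let r = q/p = (2/5)/(3/5) = 2/3. The recurrence P(i) = p·P(i+1) + q·P(i−1) with P(0)=0, P(11)=1 gives P(i) = (1 − r^i)/(1 − r^11).
P(5) = (1 − (2/3)^5) / (1 − (2/3)^11) = 153819/175099 ≈ 0.878.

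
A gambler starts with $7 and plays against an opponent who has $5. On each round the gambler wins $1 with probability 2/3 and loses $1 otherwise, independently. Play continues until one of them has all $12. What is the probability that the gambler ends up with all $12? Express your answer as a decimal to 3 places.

Let r = q/p = (1/3)/(2/3) = 1/2. The recurrence P(i) = p·P(i+1) + q·P(i−1) with P(0)=0, P(12)=1 gives P(i) = (1 − r^i)/(1 − r^12).
P(7) = (1 − (1/2)^7) / (1 − (1/2)^12) = 4064/4095 ≈ 0.992.

0.992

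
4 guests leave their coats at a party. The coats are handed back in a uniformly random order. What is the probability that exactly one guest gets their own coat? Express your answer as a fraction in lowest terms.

Choose which one is fixed: C(4,1) = 4 ways.
The remaining 3 must have no fixed point: D(3) = 2.
P = 4·2/24 = 1/3.

1/3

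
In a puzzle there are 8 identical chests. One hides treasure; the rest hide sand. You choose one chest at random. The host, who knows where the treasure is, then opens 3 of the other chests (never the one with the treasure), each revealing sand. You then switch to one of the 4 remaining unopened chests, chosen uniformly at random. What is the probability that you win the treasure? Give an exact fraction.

7/32

Your original chest holds the treasure with probability 1/8, so the other 7 collectively hold it with probability 7/8.
The host can always find 3 empty chests to open, so the reveals don't change that 7/8; it is now spread over the 4 remaining unopened chests.
P(win by switching) = (7/8) · (1/4) = 7/32.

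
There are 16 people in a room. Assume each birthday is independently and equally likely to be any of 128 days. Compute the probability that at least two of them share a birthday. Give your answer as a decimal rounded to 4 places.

It's easier to compute the probability that all 16 are distinct.
P(all distinct) = 128/128 · 127/128 · ··· · 113/128 ≈ 0.3761.
So the probability of at least one match is 1 − 0.3761 = 0.6239.

0.6239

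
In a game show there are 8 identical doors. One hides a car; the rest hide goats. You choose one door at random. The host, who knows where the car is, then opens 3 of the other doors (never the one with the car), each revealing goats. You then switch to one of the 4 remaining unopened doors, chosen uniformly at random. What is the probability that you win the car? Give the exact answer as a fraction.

Your original door holds the car with probability 1/8, so the other 7 collectively hold it with probability 7/8.
The host can always find 3 empty doors to open, so the reveals don't change that 7/8; it is now spread over the 4 remaining unopened doors.
P(win by switching) = (7/8) · (1/4) = 7/32.

7/32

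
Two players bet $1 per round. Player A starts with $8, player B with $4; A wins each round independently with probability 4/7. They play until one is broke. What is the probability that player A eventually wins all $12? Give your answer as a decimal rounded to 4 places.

Let r = q/p = (3/7)/(4/7) = 3/4. The recurrence P(i) = p·P(i+1) + q·P(i−1) with P(0)=0, P(12)=1 gives P(i) = (1 − r^i)/(1 − r^12).
P(8) = (1 − (3/4)^8) / (1 − (3/4)^12) = 86272/92833 ≈ 0.9293.

0.9293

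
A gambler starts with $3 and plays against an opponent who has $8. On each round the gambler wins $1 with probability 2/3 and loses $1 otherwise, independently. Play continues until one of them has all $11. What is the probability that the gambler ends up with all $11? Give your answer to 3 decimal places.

Let r = q/p = (1/3)/(2/3) = 1/2. The recurrence P(i) = p·P(i+1) + q·P(i−1) with P(0)=0, P(11)=1 gives P(i) = (1 − r^i)/(1 − r^11).
P(3) = (1 − (1/2)^3) / (1 − (1/2)^11) = 1792/2047 ≈ 0.875.

0.875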